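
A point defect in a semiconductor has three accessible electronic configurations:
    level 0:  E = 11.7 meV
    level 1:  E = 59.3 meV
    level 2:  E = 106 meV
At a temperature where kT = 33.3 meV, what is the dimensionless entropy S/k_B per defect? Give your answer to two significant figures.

Eᵢ/kT = 0.3514, 1.781, 3.183.
Z = Σ e^(−Eᵢ/kT) = e^(−0.3514) + e^(−1.781) + e^(−3.183) = 0.7037 + 0.1685 + 0.04146 = 0.9137.
⟨E⟩ = Σ EᵢPᵢ = 24.76 meV.
S/k_B = ln Z + ⟨E⟩/kT = ln(0.9137) + 24.76/33.3 = -0.09025 + 0.7435 = 0.65.

0.65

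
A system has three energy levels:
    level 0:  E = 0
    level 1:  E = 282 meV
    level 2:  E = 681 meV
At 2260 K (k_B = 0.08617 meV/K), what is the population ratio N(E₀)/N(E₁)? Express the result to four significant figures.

k_BT = 0.08617 × 2260 K = 194.744 meV.
n₀/n₁ = exp[−(E₀−E₁)/kT] = exp(−(-282 meV)/(194.744 meV)) = exp(1.44805) = 4.255.

4.255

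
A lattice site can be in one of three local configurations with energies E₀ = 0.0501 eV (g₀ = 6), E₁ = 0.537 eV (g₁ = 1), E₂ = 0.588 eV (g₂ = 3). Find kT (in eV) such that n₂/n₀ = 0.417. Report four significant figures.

2.963 eV

n₂/n₀ = (g₂/g₀) exp[−(E₂−E₀)/kT] = 0.417.
⇒ (E₂−E₀)/kT = ln((3/6)/0.417) = ln(1.19904) = 0.181521.
kT = 0.5379 eV / 0.181521 = 2.963 eV.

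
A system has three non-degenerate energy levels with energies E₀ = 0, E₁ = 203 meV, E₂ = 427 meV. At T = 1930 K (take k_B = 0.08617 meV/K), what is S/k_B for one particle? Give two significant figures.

k_BT = 0.08617 × 1930 K = 166.3 meV.
Eᵢ/kT = 0, 1.221, 2.568.
Z = Σ e^(−Eᵢ/kT) = e^(−0) + e^(−1.221) + e^(−2.568) = 1.000 + 0.2949 + 0.07669 = 1.372.
⟨E⟩ = Σ EᵢPᵢ = 67.50 meV.
S/k_B = ln Z + ⟨E⟩/kT = ln(1.372) + 67.50/166.3 = 0.3163 + 0.4059 = 0.72.

0.72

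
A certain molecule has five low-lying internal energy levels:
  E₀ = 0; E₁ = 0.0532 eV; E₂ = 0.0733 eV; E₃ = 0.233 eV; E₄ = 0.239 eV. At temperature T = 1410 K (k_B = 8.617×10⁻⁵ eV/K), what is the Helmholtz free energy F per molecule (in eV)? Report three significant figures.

-0.110 eV

k_BT = 8.617×10⁻⁵ × 1410 K = 0.12150 eV.
Eᵢ/kT = 0, 0.43786, 0.60329, 1.9177, 1.9671.
Z = Σ e^(−Eᵢ/kT) = e^(−0) + e^(−0.43786) + e^(−0.60329) + e^(−1.9177) + e^(−1.9671) = 1.0000 + 0.64542 + 0.54701 + 0.14694 + 0.13986 = 2.4792.
F = −kT ln Z = −0.12150 × ln(2.4792) = −0.12150 × 0.90794 = -0.110 eV.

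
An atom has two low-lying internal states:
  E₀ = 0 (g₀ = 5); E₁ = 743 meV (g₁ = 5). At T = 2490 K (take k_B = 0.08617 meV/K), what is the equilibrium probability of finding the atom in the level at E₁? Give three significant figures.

k_BT = 0.08617 × 2490 K = 214.56 meV.
Eᵢ/kT = 0, 3.4629.
Z = Σ gᵢe^(−Eᵢ/kT) = 5·e^(−0) + 5·e^(−3.4629) = 5.0000 + 0.15669 = 5.1567.
P₁ = g₁ e^(−E₁/kT) / Z = 0.15669/5.1567 = 0.0304.

0.0304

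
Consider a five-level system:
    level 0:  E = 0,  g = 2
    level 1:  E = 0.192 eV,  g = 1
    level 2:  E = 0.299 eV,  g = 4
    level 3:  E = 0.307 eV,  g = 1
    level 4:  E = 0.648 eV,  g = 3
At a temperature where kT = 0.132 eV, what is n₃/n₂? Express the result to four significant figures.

n₃/n₂ = (g₃/g₂) exp[−(E₃−E₂)/kT] = (1/4) × exp(−(0.008 eV)/(0.132 eV)) = (1/4) × exp(-0.0606061) = 0.2353.

0.2353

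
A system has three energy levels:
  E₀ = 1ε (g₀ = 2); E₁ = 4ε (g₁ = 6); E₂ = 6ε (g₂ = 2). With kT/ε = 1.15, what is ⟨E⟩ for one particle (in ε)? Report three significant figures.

1.59 ε

Eᵢ/kT = 0.86957, 3.4783, 5.2174.
Z = Σ gᵢe^(−Eᵢ/kT) = 2·e^(−0.86957) + 6·e^(−3.4783) + 2·e^(−5.2174) = 0.83826 + 0.18516 + 0.010843 = 1.0343.
⟨E⟩ = Σ Eᵢ gᵢe^(−Eᵢ/kT) / Z = (1·0.83826 + 4·0.18516 + 6·0.010843) / 1.0343 = 1.59 ε.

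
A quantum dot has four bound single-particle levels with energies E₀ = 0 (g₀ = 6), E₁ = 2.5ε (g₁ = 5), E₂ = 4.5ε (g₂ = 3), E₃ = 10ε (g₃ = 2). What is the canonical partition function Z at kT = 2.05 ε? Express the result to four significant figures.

Z = 7.826

Eᵢ/kT = 0, 1.21951, 2.19512, 4.87805.
Z = Σ gᵢe^(−Eᵢ/kT) = 6·e^(−0) + 5·e^(−1.21951) + 3·e^(−2.19512) + 2·e^(−4.87805) = 6.00000 + 1.47687 + 0.334036 + 0.0152237 = 7.82613.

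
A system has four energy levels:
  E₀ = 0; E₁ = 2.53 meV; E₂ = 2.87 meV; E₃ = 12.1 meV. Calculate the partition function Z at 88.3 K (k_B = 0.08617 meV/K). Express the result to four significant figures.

k_BT = 0.08617 × 88.3 K = 7.60881 meV.
Eᵢ/kT = 0, 0.332509, 0.377194, 1.59026.
Z = Σ e^(−Eᵢ/kT) = e^(−0) + e^(−0.332509) + e^(−0.377194) + e^(−1.59026) = 1.00000 + 0.717122 + 0.685783 + 0.203873 = 2.60678.

Z = 2.607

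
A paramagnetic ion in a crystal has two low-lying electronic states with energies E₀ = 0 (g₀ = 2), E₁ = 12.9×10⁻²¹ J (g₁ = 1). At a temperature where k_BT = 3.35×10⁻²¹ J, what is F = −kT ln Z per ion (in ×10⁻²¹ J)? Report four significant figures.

Eᵢ/kT = 0, 3.85075.
Z = Σ gᵢe^(−Eᵢ/kT) = 2·e^(−0) + 1·e^(−3.85075) = 2.00000 + 0.0212638 = 2.02126.
F = −kT ln Z = −3.35 × ln(2.02126) = −3.35 × 0.703721 = -2.357 ×10⁻²¹ J.

-2.357 ×10⁻²¹ J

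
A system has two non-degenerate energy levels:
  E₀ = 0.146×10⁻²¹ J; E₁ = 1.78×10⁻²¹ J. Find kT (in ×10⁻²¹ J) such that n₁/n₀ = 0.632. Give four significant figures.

3.561 ×10⁻²¹ J

n₁/n₀ = exp[−(E₁−E₀)/kT] = 0.632.
⇒ (E₁−E₀)/kT = ln(1/0.632) = ln(1.58228) = 0.458867.
kT = 1.634 ×10⁻²¹ J / 0.458867 = 3.561 ×10⁻²¹ J.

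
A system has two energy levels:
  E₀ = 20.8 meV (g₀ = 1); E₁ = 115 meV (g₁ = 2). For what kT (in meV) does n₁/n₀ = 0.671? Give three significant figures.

n₁/n₀ = (g₁/g₀) exp[−(E₁−E₀)/kT] = 0.671.
⇒ (E₁−E₀)/kT = ln((2/1)/0.671) = ln(2.9806) = 1.0921.
kT = 94.2 meV / 1.0921 = 86.3 meV.

86.3 meV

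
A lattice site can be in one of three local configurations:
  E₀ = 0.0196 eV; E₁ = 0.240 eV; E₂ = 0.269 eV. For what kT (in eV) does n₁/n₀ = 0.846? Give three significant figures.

1.32 eV

n₁/n₀ = exp[−(E₁−E₀)/kT] = 0.846.
⇒ (E₁−E₀)/kT = ln(1/0.846) = ln(1.1820) = 0.16721.
kT = 0.2204 eV / 0.16721 = 1.32 eV.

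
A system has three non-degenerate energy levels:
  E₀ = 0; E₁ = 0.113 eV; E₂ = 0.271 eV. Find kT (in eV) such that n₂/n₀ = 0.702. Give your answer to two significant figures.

0.77 eV

n₂/n₀ = exp[−(E₂−E₀)/kT] = 0.702.
⇒ (E₂−E₀)/kT = ln(1/0.702) = ln(1.425) = 0.3542.
kT = 0.271 eV / 0.3542 = 0.77 eV.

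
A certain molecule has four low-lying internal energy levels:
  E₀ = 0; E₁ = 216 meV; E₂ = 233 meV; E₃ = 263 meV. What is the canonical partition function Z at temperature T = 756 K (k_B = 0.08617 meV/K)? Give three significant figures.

k_BT = 0.08617 × 756 K = 65.145 meV.
Eᵢ/kT = 0, 3.3157, 3.5766, 4.0371.
Z = Σ e^(−Eᵢ/kT) = e^(−0) + e^(−3.3157) + e^(−3.5766) + e^(−4.0371) = 1.0000 + 0.036309 + 0.027971 + 0.017649 = 1.0819.

Z = 1.08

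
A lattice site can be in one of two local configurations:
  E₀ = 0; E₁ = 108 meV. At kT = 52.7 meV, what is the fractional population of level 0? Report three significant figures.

Eᵢ/kT = 0, 2.0493.
Z = Σ e^(−Eᵢ/kT) = e^(−0) + e^(−2.0493) = 1.0000 + 0.12883 = 1.1288.
P₀ = e^(−E₀/kT) / Z = 1.0000/1.1288 = 0.886.

0.886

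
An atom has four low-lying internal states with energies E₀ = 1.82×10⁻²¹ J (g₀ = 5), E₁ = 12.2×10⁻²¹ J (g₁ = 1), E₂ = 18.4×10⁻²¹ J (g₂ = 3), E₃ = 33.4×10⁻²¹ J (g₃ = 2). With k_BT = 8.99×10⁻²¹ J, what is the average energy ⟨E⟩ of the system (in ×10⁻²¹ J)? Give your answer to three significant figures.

4.05 ×10⁻²¹ J

Eᵢ/kT = 0.20245, 1.3571, 2.0467, 3.7152.
Z = Σ gᵢe^(−Eᵢ/kT) = 5·e^(−0.20245) + 1·e^(−1.3571) + 3·e^(−2.0467) + 2·e^(−3.7152) = 4.0836 + 0.25741 + 0.38748 + 0.048701 = 4.7772.
⟨E⟩ = Σ Eᵢ gᵢe^(−Eᵢ/kT) / Z = (1.82·4.0836 + 12.2·0.25741 + 18.4·0.38748 + 33.4·0.048701) / 4.7772 = 4.05 ×10⁻²¹ J.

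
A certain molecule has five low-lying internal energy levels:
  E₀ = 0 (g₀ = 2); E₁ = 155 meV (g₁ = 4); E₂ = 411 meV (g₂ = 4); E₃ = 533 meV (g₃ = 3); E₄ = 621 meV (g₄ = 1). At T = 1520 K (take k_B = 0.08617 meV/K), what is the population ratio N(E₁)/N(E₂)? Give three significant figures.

7.06

k_BT = 0.08617 × 1520 K = 130.98 meV.
n₁/n₂ = (g₁/g₂) exp[−(E₁−E₂)/kT] = (4/4) × exp(−(-256 meV)/(130.98 meV)) = (4/4) × exp(1.9545) = 7.06.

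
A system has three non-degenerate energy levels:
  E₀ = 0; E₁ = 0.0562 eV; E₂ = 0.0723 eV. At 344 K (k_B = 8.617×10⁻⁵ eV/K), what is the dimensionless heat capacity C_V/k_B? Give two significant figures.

k_BT = 8.617×10⁻⁵ × 344 K = 0.02964 eV.
Eᵢ/kT = 0, 1.896, 2.439.
Z = Σ e^(−Eᵢ/kT) = e^(−0) + e^(−1.896) + e^(−2.439) = 1.000 + 0.1502 + 0.08725 = 1.237.
⟨E⟩ = 0.01192 eV, ⟨E²⟩ = 0.0007522 eV².
C_V/k_B = (⟨E²⟩ − ⟨E⟩²)/(kT)² = (0.0007522 − 0.0001421)/0.0008785 = 0.69.

0.69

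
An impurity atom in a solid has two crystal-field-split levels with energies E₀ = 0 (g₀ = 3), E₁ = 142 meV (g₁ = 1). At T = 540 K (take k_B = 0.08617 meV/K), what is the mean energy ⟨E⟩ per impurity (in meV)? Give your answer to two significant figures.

2.2 meV

k_BT = 0.08617 × 540 K = 46.53 meV.
Eᵢ/kT = 0, 3.052.
Z = Σ gᵢe^(−Eᵢ/kT) = 3·e^(−0) + 1·e^(−3.052) = 3.000 + 0.04726 = 3.047.
⟨E⟩ = Σ Eᵢ gᵢe^(−Eᵢ/kT) / Z = (0·3.000 + 142·0.04726) / 3.047 = 2.2 meV.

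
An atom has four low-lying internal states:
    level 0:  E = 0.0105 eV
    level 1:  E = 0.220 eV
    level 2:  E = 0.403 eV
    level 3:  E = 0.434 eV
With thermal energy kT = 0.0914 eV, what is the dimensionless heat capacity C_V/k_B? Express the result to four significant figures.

Eᵢ/kT = 0.114880, 2.40700, 4.40919, 4.74836.
Z = Σ e^(−Eᵢ/kT) = e^(−0.114880) + e^(−2.40700) + e^(−4.40919) + e^(−4.74836) = 0.891473 + 0.0900851 + 0.0121650 + 0.00866590 = 1.00239.
⟨E⟩ = 0.0377525 eV, ⟨E²⟩ = 0.00804715 eV².
C_V/k_B = (⟨E²⟩ − ⟨E⟩²)/(kT)² = (0.00804715 − 0.00142525)/0.00835396 = 0.7927.

0.7927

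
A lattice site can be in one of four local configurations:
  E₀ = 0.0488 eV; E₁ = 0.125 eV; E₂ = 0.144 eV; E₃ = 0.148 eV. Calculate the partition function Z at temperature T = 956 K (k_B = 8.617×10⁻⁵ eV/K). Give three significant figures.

Z = 1.11

k_BT = 8.617×10⁻⁵ × 956 K = 0.082379 eV.
Eᵢ/kT = 0.59238, 1.5174, 1.7480, 1.7966.
Z = Σ e^(−Eᵢ/kT) = e^(−0.59238) + e^(−1.5174) + e^(−1.7480) + e^(−1.7966) = 0.55301 + 0.21928 + 0.17412 + 0.16586 = 1.1123.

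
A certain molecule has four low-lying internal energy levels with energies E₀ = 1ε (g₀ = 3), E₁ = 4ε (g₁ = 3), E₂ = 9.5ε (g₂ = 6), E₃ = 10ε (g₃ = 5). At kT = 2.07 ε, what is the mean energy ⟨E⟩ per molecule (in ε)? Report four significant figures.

1.914 ε

Eᵢ/kT = 0.483092, 1.93237, 4.58937, 4.83092.
Z = Σ gᵢe^(−Eᵢ/kT) = 3·e^(−0.483092) + 3·e^(−1.93237) + 6·e^(−4.58937) + 5·e^(−4.83092) = 1.85062 + 0.434414 + 0.0609555 + 0.0398959 = 2.38589.
⟨E⟩ = Σ Eᵢ gᵢe^(−Eᵢ/kT) / Z = (1·1.85062 + 4·0.434414 + 9.5·0.0609555 + 10·0.0398959) / 2.38589 = 1.914 ε.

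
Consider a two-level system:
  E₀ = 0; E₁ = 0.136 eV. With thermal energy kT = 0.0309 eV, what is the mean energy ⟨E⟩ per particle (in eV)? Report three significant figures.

Eᵢ/kT = 0, 4.4013.
Z = Σ e^(−Eᵢ/kT) = e^(−0) + e^(−4.4013) = 1.0000 + 0.012261 = 1.0123.
⟨E⟩ = Σ Eᵢ e^(−Eᵢ/kT) / Z = (0·1.0000 + 0.136·0.012261) / 1.0123 = 0.00165 eV.

0.00165 eV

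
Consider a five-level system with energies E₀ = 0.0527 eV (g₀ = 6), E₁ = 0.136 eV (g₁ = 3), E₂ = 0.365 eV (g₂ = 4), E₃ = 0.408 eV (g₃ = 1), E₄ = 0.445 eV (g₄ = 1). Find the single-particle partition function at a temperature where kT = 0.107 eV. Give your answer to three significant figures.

Z = 4.68

Eᵢ/kT = 0.49252, 1.2710, 3.4112, 3.8131, 4.1589.
Z = Σ gᵢe^(−Eᵢ/kT) = 6·e^(−0.49252) + 3·e^(−1.2710) + 4·e^(−3.4112) + 1·e^(−3.8131) + 1·e^(−4.1589) = 3.6665 + 0.84165 + 0.13201 + 0.022080 + 0.015625 = 4.6779.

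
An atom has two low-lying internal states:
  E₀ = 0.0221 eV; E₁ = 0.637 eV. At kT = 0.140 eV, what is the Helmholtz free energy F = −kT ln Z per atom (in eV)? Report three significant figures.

0.0204 eV

Eᵢ/kT = 0.15786, 4.5500.
Z = Σ e^(−Eᵢ/kT) = e^(−0.15786) + e^(−4.5500) = 0.85397 + 0.010567 = 0.86454.
F = −kT ln Z = −0.140 × ln(0.86454) = −0.140 × -0.14556 = 0.0204 eV.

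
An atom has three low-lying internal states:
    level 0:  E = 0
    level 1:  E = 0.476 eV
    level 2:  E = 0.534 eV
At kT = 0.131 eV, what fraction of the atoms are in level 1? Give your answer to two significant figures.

0.025

Eᵢ/kT = 0, 3.634, 4.076.
Z = Σ e^(−Eᵢ/kT) = e^(−0) + e^(−3.634) + e^(−4.076) = 1.000 + 0.02641 + 0.01698 = 1.043.
P₁ = e^(−E₁/kT) / Z = 0.02641/1.043 = 0.025.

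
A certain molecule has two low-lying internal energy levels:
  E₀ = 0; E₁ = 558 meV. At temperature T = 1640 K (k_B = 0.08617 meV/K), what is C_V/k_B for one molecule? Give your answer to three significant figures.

0.289

k_BT = 0.08617 × 1640 K = 141.32 meV.
Eᵢ/kT = 0, 3.9485.
Z = Σ e^(−Eᵢ/kT) = e^(−0) + e^(−3.9485) = 1.0000 + 0.019284 = 1.0193.
⟨E⟩ = 10.557 meV, ⟨E²⟩ = 5890.7 meV².
C_V/k_B = (⟨E²⟩ − ⟨E⟩²)/(kT)² = (5890.7 − 111.45)/19971 = 0.289.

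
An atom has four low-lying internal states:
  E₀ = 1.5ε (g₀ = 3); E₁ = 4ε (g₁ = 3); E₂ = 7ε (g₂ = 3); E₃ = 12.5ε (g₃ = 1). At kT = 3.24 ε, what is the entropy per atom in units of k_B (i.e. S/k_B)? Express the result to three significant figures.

2.03

Eᵢ/kT = 0.46296, 1.2346, 2.1605, 3.8580.
Z = Σ gᵢe^(−Eᵢ/kT) = 3·e^(−0.46296) + 3·e^(−1.2346) + 3·e^(−2.1605) + 1·e^(−3.8580) = 1.8883 + 0.87285 + 0.34580 + 0.021110 = 3.1281.
⟨E⟩ = Σ EᵢPᵢ = 2.8798 ε.
S/k_B = ln Z + ⟨E⟩/kT = ln(3.1281) + 2.8798/3.24 = 1.1404 + 0.88883 = 2.03.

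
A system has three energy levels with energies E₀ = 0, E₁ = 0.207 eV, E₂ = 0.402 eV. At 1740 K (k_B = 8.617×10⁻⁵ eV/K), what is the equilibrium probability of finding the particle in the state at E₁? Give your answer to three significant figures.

k_BT = 8.617×10⁻⁵ × 1740 K = 0.14994 eV.
Eᵢ/kT = 0, 1.3806, 2.6811.
Z = Σ e^(−Eᵢ/kT) = e^(−0) + e^(−1.3806) + e^(−2.6811) = 1.0000 + 0.25143 + 0.068488 = 1.3199.
P₁ = e^(−E₁/kT) / Z = 0.25143/1.3199 = 0.190.

0.190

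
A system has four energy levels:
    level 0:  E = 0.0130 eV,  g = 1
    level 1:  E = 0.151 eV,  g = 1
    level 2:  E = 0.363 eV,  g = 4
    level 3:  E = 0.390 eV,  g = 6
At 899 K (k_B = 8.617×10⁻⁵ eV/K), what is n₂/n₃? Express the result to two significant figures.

k_BT = 8.617×10⁻⁵ × 899 K = 0.07747 eV.
n₂/n₃ = (g₂/g₃) exp[−(E₂−E₃)/kT] = (4/6) × exp(−(-0.027 eV)/(0.07747 eV)) = (4/6) × exp(0.3485) = 0.94.

0.94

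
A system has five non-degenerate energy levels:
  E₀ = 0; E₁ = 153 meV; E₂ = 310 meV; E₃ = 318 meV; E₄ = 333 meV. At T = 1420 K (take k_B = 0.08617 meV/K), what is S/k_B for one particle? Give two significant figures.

k_BT = 0.08617 × 1420 K = 122.4 meV.
Eᵢ/kT = 0, 1.250, 2.533, 2.598, 2.721.
Z = Σ e^(−Eᵢ/kT) = e^(−0) + e^(−1.250) + e^(−2.533) + e^(−2.598) + e^(−2.721) = 1.000 + 0.2865 + 0.07942 + 0.07442 + 0.06581 = 1.506.
⟨E⟩ = Σ EᵢPᵢ = 75.72 meV.
S/k_B = ln Z + ⟨E⟩/kT = ln(1.506) + 75.72/122.4 = 0.4095 + 0.6186 = 1.0.

1.0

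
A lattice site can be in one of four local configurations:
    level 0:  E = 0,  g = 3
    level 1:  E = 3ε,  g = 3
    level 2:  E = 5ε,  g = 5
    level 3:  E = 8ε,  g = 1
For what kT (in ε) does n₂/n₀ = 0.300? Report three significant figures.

n₂/n₀ = (g₂/g₀) exp[−(E₂−E₀)/kT] = 0.300.
⇒ (E₂−E₀)/kT = ln((5/3)/0.300) = ln(5.5556) = 1.7148.
kT = 5ε / 1.7148 = 2.92 ε.

2.92 ε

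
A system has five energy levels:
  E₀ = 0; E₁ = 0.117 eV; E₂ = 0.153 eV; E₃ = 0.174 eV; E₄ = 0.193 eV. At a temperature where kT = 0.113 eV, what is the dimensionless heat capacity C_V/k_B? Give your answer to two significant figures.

Eᵢ/kT = 0, 1.035, 1.354, 1.540, 1.708.
Z = Σ e^(−Eᵢ/kT) = e^(−0) + e^(−1.035) + e^(−1.354) + e^(−1.540) + e^(−1.708) = 1.000 + 0.3552 + 0.2582 + 0.2144 + 0.1812 = 2.009.
⟨E⟩ = 0.07633 eV, ⟨E²⟩ = 0.01202 eV².
C_V/k_B = (⟨E²⟩ − ⟨E⟩²)/(kT)² = (0.01202 − 0.005826)/0.01277 = 0.49.

0.49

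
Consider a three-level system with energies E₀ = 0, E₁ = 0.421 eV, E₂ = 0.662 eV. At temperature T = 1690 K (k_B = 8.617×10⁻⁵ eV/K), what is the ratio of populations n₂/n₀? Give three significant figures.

k_BT = 8.617×10⁻⁵ × 1690 K = 0.14563 eV.
n₂/n₀ = exp[−(E₂−E₀)/kT] = exp(−(0.662 eV)/(0.14563 eV)) = exp(-4.5458) = 0.0106.

0.0106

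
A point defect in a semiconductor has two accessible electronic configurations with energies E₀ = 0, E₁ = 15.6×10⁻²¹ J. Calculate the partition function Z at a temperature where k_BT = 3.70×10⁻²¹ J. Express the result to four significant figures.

Eᵢ/kT = 0, 4.21622.
Z = Σ e^(−Eᵢ/kT) = e^(−0) + e^(−4.21622) = 1.00000 + 0.0147543 = 1.01475.

Z = 1.015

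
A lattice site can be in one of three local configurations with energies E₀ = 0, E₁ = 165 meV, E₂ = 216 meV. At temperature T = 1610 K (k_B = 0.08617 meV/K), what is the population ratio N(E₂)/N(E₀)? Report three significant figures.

0.211

k_BT = 0.08617 × 1610 K = 138.73 meV.
n₂/n₀ = exp[−(E₂−E₀)/kT] = exp(−(216 meV)/(138.73 meV)) = exp(-1.5570) = 0.211.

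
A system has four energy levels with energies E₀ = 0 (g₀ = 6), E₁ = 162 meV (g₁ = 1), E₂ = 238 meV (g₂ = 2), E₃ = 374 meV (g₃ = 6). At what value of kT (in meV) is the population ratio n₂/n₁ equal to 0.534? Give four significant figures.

57.55 meV

n₂/n₁ = (g₂/g₁) exp[−(E₂−E₁)/kT] = 0.534.
⇒ (E₂−E₁)/kT = ln((2/1)/0.534) = ln(3.74532) = 1.32051.
kT = 76 meV / 1.32051 = 57.55 meV.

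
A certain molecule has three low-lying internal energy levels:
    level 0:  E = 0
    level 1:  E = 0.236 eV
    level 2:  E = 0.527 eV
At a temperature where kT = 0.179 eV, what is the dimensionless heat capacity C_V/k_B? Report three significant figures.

Eᵢ/kT = 0, 1.3184, 2.9441.
Z = Σ e^(−Eᵢ/kT) = e^(−0) + e^(−1.3184) + e^(−2.9441) = 1.0000 + 0.26756 + 0.052649 = 1.3202.
⟨E⟩ = 0.068846 eV, ⟨E²⟩ = 0.022363 eV².
C_V/k_B = (⟨E²⟩ − ⟨E⟩²)/(kT)² = (0.022363 − 0.0047398)/0.032041 = 0.550.

0.550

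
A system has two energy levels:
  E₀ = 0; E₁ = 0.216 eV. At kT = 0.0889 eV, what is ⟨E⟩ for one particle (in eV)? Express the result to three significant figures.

0.0175 eV

Eᵢ/kT = 0, 2.4297.
Z = Σ e^(−Eᵢ/kT) = e^(−0) + e^(−2.4297) = 1.0000 + 0.088063 = 1.0881.
⟨E⟩ = Σ Eᵢ e^(−Eᵢ/kT) / Z = (0·1.0000 + 0.216·0.088063) / 1.0881 = 0.0175 eV.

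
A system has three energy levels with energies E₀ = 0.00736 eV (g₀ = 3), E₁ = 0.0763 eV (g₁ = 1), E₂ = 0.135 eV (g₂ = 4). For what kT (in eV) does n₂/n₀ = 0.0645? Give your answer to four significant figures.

0.04214 eV

n₂/n₀ = (g₂/g₀) exp[−(E₂−E₀)/kT] = 0.0645.
⇒ (E₂−E₀)/kT = ln((4/3)/0.0645) = ln(20.6718) = 3.02877.
kT = 0.12764 eV / 3.02877 = 0.04214 eV.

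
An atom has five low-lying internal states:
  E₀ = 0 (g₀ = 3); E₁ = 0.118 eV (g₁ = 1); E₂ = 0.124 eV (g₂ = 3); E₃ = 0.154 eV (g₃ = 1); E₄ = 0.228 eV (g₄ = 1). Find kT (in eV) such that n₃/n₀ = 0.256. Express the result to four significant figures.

0.5834 eV

n₃/n₀ = (g₃/g₀) exp[−(E₃−E₀)/kT] = 0.256.
⇒ (E₃−E₀)/kT = ln((1/3)/0.256) = ln(1.30208) = 0.263963.
kT = 0.154 eV / 0.263963 = 0.5834 eV.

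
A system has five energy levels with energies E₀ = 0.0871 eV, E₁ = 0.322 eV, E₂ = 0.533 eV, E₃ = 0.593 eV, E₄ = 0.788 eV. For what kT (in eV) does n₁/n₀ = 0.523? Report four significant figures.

n₁/n₀ = exp[−(E₁−E₀)/kT] = 0.523.
⇒ (E₁−E₀)/kT = ln(1/0.523) = ln(1.91205) = 0.648176.
kT = 0.2349 eV / 0.648176 = 0.3624 eV.

0.3624 eV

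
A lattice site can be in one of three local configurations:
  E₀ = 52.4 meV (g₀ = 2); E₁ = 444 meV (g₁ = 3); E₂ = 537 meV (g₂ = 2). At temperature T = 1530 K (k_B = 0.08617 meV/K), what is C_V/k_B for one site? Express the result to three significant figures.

k_BT = 0.08617 × 1530 K = 131.84 meV.
Eᵢ/kT = 0.39745, 3.3677, 4.0731.
Z = Σ gᵢe^(−Eᵢ/kT) = 2·e^(−0.39745) + 3·e^(−3.3677) + 2·e^(−4.0731) = 1.3441 + 0.10341 + 0.034049 = 1.4816.
⟨E⟩ = 90.867 meV, ⟨E²⟩ = 22877 meV².
C_V/k_B = (⟨E²⟩ − ⟨E⟩²)/(kT)² = (22877 − 8256.8)/17382 = 0.841.

0.841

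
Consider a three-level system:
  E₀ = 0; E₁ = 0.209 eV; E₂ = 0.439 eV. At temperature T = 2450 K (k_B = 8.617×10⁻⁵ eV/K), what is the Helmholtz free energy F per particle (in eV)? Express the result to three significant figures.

-0.0851 eV

k_BT = 8.617×10⁻⁵ × 2450 K = 0.21112 eV.
Eᵢ/kT = 0, 0.98996, 2.0794.
Z = Σ e^(−Eᵢ/kT) = e^(−0) + e^(−0.98996) + e^(−2.0794) = 1.0000 + 0.37159 + 0.12501 = 1.4966.
F = −kT ln Z = −0.21112 × ln(1.4966) = −0.21112 × 0.40320 = -0.0851 eV.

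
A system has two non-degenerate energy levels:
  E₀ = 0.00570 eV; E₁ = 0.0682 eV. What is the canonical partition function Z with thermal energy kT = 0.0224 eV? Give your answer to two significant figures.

Eᵢ/kT = 0.2545, 3.045.
Z = Σ e^(−Eᵢ/kT) = e^(−0.2545) + e^(−3.045) = 0.7753 + 0.04760 = 0.8229.

Z = 0.82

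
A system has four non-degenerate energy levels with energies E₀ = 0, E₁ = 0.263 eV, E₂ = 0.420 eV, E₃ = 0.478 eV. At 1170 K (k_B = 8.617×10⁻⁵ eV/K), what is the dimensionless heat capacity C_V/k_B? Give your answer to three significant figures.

0.807

k_BT = 8.617×10⁻⁵ × 1170 K = 0.10082 eV.
Eᵢ/kT = 0, 2.6086, 4.1658, 4.7411.
Z = Σ e^(−Eᵢ/kT) = e^(−0) + e^(−2.6086) + e^(−4.1658) + e^(−4.7411) = 1.0000 + 0.073638 + 0.015517 + 0.0087290 = 1.0979.
⟨E⟩ = 0.027376 eV, ⟨E²⟩ = 0.0089490 eV².
C_V/k_B = (⟨E²⟩ − ⟨E⟩²)/(kT)² = (0.0089490 − 0.00074945)/0.010165 = 0.807.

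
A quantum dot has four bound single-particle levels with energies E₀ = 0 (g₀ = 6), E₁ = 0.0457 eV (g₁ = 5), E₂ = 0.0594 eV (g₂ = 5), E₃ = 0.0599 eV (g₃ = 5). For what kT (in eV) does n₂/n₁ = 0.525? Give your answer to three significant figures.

n₂/n₁ = (g₂/g₁) exp[−(E₂−E₁)/kT] = 0.525.
⇒ (E₂−E₁)/kT = ln((5/5)/0.525) = ln(1.9048) = 0.64438.
kT = 0.0137 eV / 0.64438 = 0.0213 eV.

0.0213 eV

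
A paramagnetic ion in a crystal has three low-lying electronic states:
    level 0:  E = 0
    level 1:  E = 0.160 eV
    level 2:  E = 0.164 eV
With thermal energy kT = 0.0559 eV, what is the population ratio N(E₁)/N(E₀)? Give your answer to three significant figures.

n₁/n₀ = exp[−(E₁−E₀)/kT] = exp(−(0.160 eV)/(0.0559 eV)) = exp(-2.8623) = 0.0571.

0.0571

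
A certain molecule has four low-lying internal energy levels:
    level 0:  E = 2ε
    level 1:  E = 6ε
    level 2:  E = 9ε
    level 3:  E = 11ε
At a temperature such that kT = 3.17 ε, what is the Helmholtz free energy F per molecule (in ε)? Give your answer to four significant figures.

Eᵢ/kT = 0.630915, 1.89274, 2.83912, 3.47003.
Z = Σ e^(−Eᵢ/kT) = e^(−0.630915) + e^(−1.89274) + e^(−2.83912) + e^(−3.47003) = 0.532105 + 0.150658 + 0.0584771 + 0.0311161 = 0.772356.
F = −kT ln Z = −3.17 × ln(0.772356) = −3.17 × -0.258310 = 0.8188 ε.

0.8188 ε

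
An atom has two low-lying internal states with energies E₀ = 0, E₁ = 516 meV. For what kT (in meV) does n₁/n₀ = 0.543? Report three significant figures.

n₁/n₀ = exp[−(E₁−E₀)/kT] = 0.543.
⇒ (E₁−E₀)/kT = ln(1/0.543) = ln(1.8416) = 0.61063.
kT = 516 meV / 0.61063 = 845 meV.

845 meV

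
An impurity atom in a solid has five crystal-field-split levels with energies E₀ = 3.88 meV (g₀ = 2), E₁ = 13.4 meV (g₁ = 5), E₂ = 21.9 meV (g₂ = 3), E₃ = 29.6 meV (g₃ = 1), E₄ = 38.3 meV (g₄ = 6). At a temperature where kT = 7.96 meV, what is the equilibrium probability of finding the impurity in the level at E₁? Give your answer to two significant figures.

0.38

Eᵢ/kT = 0.4874, 1.683, 2.751, 3.719, 4.812.
Z = Σ gᵢe^(−Eᵢ/kT) = 2·e^(−0.4874) + 5·e^(−1.683) + 3·e^(−2.751) + 1·e^(−3.719) + 6·e^(−4.812) = 1.228 + 0.9291 + 0.1916 + 0.02426 + 0.04879 = 2.422.
P₁ = g₁ e^(−E₁/kT) / Z = 0.9291/2.422 = 0.38.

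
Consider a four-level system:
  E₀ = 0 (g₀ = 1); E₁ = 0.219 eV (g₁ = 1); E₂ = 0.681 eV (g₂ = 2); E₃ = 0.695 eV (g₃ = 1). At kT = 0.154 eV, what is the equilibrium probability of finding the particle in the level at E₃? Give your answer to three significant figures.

0.00859

Eᵢ/kT = 0, 1.4221, 4.4221, 4.5130.
Z = Σ gᵢe^(−Eᵢ/kT) = 1·e^(−0) + 1·e^(−1.4221) + 2·e^(−4.4221) + 1·e^(−4.5130) = 1.0000 + 0.24121 + 0.024018 + 0.010966 = 1.2762.
P₃ = g₃ e^(−E₃/kT) / Z = 0.010966/1.2762 = 0.00859.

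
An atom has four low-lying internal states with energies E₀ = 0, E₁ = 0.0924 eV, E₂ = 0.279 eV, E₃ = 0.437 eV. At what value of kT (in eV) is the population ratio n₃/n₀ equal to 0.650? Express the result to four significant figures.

1.014 eV

n₃/n₀ = exp[−(E₃−E₀)/kT] = 0.650.
⇒ (E₃−E₀)/kT = ln(1/0.650) = ln(1.53846) = 0.430782.
kT = 0.437 eV / 0.430782 = 1.014 eV.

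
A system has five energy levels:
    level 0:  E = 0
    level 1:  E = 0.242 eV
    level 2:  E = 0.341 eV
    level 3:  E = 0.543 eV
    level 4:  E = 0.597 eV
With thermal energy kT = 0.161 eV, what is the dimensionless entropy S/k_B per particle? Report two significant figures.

0.91

Eᵢ/kT = 0, 1.503, 2.118, 3.373, 3.708.
Z = Σ e^(−Eᵢ/kT) = e^(−0) + e^(−1.503) + e^(−2.118) + e^(−3.373) + e^(−3.708) = 1.000 + 0.2225 + 0.1203 + 0.03429 + 0.02453 = 1.402.
⟨E⟩ = Σ EᵢPᵢ = 0.09139 eV.
S/k_B = ln Z + ⟨E⟩/kT = ln(1.402) + 0.09139/0.161 = 0.3379 + 0.5676 = 0.91.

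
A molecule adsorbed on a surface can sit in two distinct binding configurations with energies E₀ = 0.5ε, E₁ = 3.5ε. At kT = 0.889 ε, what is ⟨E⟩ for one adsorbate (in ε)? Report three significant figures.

Eᵢ/kT = 0.56243, 3.9370.
Z = Σ e^(−Eᵢ/kT) = e^(−0.56243) + e^(−3.9370) = 0.56982 + 0.019507 = 0.58933.
⟨E⟩ = Σ Eᵢ e^(−Eᵢ/kT) / Z = (0.5·0.56982 + 3.5·0.019507) / 0.58933 = 0.599 ε.

0.599 ε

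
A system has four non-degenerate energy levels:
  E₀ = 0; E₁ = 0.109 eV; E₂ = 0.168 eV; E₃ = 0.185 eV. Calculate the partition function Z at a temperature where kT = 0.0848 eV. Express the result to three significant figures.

Eᵢ/kT = 0, 1.2854, 1.9811, 2.1816.
Z = Σ e^(−Eᵢ/kT) = e^(−0) + e^(−1.2854) + e^(−1.9811) + e^(−2.1816) = 1.0000 + 0.27654 + 0.13792 + 0.11286 = 1.5273.

Z = 1.53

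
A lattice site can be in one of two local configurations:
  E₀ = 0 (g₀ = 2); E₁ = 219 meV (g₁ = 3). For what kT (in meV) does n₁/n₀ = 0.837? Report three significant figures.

375 meV

n₁/n₀ = (g₁/g₀) exp[−(E₁−E₀)/kT] = 0.837.
⇒ (E₁−E₀)/kT = ln((3/2)/0.837) = ln(1.7921) = 0.58339.
kT = 219 meV / 0.58339 = 375 meV.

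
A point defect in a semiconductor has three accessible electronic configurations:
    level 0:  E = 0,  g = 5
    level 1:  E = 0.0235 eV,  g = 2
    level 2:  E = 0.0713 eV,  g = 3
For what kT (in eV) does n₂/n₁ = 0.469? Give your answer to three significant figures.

n₂/n₁ = (g₂/g₁) exp[−(E₂−E₁)/kT] = 0.469.
⇒ (E₂−E₁)/kT = ln((3/2)/0.469) = ln(3.1983) = 1.1626.
kT = 0.0478 eV / 1.1626 = 0.0411 eV.

0.0411 eV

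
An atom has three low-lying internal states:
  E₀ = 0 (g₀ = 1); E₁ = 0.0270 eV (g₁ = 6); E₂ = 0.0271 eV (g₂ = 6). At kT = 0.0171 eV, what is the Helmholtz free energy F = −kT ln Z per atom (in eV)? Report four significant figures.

Eᵢ/kT = 0, 1.57895, 1.58480.
Z = Σ gᵢe^(−Eᵢ/kT) = 1·e^(−0) + 6·e^(−1.57895) + 6·e^(−1.58480) = 1.00000 + 1.23715 + 1.22993 = 3.46708.
F = −kT ln Z = −0.0171 × ln(3.46708) = −0.0171 × 1.24331 = -0.02126 eV.

-0.02126 eV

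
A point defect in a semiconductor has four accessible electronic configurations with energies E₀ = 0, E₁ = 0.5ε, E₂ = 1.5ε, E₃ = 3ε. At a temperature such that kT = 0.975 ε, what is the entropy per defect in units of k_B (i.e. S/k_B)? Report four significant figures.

1.039

Eᵢ/kT = 0, 0.512821, 1.53846, 3.07692.
Z = Σ e^(−Eᵢ/kT) = e^(−0) + e^(−0.512821) + e^(−1.53846) + e^(−3.07692) = 1.00000 + 0.598804 + 0.214712 + 0.0461010 = 1.85962.
⟨E⟩ = Σ EᵢPᵢ = 0.408564 ε.
S/k_B = ln Z + ⟨E⟩/kT = ln(1.85962) + 0.408564/0.975 = 0.620372 + 0.419040 = 1.039.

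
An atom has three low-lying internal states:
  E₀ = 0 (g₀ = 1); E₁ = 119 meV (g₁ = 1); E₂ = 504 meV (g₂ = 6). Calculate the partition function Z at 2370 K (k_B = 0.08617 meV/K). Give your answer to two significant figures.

Z = 2.1

k_BT = 0.08617 × 2370 K = 204.2 meV.
Eᵢ/kT = 0, 0.5828, 2.468.
Z = Σ gᵢe^(−Eᵢ/kT) = 1·e^(−0) + 1·e^(−0.5828) + 6·e^(−2.468) = 1.000 + 0.5583 + 0.5085 = 2.067.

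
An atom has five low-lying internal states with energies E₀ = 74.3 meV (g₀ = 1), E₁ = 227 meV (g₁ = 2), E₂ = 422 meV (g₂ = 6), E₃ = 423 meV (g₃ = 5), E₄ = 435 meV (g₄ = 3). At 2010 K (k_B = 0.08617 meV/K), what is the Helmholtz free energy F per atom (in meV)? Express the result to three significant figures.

-151 meV

k_BT = 0.08617 × 2010 K = 173.20 meV.
Eᵢ/kT = 0.42898, 1.3106, 2.4365, 2.4423, 2.5115.
Z = Σ gᵢe^(−Eᵢ/kT) = 1·e^(−0.42898) + 2·e^(−1.3106) + 6·e^(−2.4365) + 5·e^(−2.4423) + 3·e^(−2.5115) = 0.65117 + 0.53932 + 0.52480 + 0.43480 + 0.24344 = 2.3935.
F = −kT ln Z = −173.20 × ln(2.3935) = −173.20 × 0.87276 = -151 meV.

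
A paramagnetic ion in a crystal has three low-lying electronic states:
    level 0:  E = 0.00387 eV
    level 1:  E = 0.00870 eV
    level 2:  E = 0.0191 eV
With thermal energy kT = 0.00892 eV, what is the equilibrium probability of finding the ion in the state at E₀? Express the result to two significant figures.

Eᵢ/kT = 0.4339, 0.9753, 2.141.
Z = Σ e^(−Eᵢ/kT) = e^(−0.4339) + e^(−0.9753) + e^(−2.141) = 0.6480 + 0.3771 + 0.1175 = 1.143.
P₀ = e^(−E₀/kT) / Z = 0.6480/1.143 = 0.57.

0.57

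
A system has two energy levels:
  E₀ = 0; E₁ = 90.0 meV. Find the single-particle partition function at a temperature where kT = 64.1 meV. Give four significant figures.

Eᵢ/kT = 0, 1.40406.
Z = Σ e^(−Eᵢ/kT) = e^(−0) + e^(−1.40406) = 1.00000 + 0.245598 = 1.24560.

Z = 1.246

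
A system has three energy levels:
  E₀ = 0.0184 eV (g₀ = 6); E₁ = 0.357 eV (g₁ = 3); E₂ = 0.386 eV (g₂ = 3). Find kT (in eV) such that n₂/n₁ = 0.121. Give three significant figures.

0.0137 eV

n₂/n₁ = (g₂/g₁) exp[−(E₂−E₁)/kT] = 0.121.
⇒ (E₂−E₁)/kT = ln((3/3)/0.121) = ln(8.2645) = 2.1120.
kT = 0.029 eV / 2.1120 = 0.0137 eV.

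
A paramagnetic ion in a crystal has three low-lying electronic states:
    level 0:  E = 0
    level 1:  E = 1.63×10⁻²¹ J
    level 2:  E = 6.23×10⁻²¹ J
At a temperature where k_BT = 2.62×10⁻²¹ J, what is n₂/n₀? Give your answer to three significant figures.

0.0927

n₂/n₀ = exp[−(E₂−E₀)/kT] = exp(−(6.23 ×10⁻²¹ J)/(2.62 ×10⁻²¹ J)) = exp(-2.3779) = 0.0927.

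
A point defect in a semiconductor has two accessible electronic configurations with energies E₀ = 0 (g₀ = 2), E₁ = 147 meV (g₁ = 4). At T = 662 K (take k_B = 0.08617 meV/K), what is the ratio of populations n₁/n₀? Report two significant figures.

k_BT = 0.08617 × 662 K = 57.04 meV.
n₁/n₀ = (g₁/g₀) exp[−(E₁−E₀)/kT] = (4/2) × exp(−(147 meV)/(57.04 meV)) = (4/2) × exp(-2.577) = 0.15.

0.15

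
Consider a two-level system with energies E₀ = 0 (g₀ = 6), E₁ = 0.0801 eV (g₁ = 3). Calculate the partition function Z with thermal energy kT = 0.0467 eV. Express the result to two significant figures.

Z = 6.5

Eᵢ/kT = 0, 1.715.
Z = Σ gᵢe^(−Eᵢ/kT) = 6·e^(−0) + 3·e^(−1.715) = 6.000 + 0.5399 = 6.540.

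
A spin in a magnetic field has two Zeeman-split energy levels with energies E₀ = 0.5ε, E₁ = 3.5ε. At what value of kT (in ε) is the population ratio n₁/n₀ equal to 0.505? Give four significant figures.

4.391 ε

n₁/n₀ = exp[−(E₁−E₀)/kT] = 0.505.
⇒ (E₁−E₀)/kT = ln(1/0.505) = ln(1.98020) = 0.683198.
kT = 3.0ε / 0.683198 = 4.391 ε.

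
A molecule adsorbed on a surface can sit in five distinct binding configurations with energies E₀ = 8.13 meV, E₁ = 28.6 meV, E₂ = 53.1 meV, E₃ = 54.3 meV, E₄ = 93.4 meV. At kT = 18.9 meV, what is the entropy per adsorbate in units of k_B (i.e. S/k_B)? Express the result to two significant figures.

0.98

Eᵢ/kT = 0.4302, 1.513, 2.810, 2.873, 4.942.
Z = Σ e^(−Eᵢ/kT) = e^(−0.4302) + e^(−1.513) + e^(−2.810) + e^(−2.873) + e^(−4.942) = 0.6504 + 0.2202 + 0.06020 + 0.05653 + 0.007140 = 0.9945.
⟨E⟩ = Σ EᵢPᵢ = 18.62 meV.
S/k_B = ln Z + ⟨E⟩/kT = ln(0.9945) + 18.62/18.9 = -0.005515 + 0.9852 = 0.98.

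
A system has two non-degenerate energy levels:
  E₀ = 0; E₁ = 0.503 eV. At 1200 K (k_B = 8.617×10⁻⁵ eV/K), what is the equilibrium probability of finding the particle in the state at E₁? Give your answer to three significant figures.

k_BT = 8.617×10⁻⁵ × 1200 K = 0.10340 eV.
Eᵢ/kT = 0, 4.8646.
Z = Σ e^(−Eᵢ/kT) = e^(−0) + e^(−4.8646) = 1.0000 + 0.0077149 = 1.0077.
P₁ = e^(−E₁/kT) / Z = 0.0077149/1.0077 = 0.00766.

0.00766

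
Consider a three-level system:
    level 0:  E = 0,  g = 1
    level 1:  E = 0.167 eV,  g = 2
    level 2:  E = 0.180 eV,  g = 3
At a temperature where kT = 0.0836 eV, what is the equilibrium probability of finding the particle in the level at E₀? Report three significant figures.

0.617

Eᵢ/kT = 0, 1.9976, 2.1531.
Z = Σ gᵢe^(−Eᵢ/kT) = 1·e^(−0) + 2·e^(−1.9976) + 3·e^(−2.1531) = 1.0000 + 0.27132 + 0.34837 = 1.6197.
P₀ = g₀ e^(−E₀/kT) / Z = 1.0000/1.6197 = 0.617.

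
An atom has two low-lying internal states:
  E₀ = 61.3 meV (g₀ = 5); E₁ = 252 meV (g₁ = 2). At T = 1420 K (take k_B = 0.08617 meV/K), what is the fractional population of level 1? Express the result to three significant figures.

0.0776

k_BT = 0.08617 × 1420 K = 122.36 meV.
Eᵢ/kT = 0.50098, 2.0595.
Z = Σ gᵢe^(−Eᵢ/kT) = 5·e^(−0.50098) + 2·e^(−2.0595) = 3.0297 + 0.25504 = 3.2847.
P₁ = g₁ e^(−E₁/kT) / Z = 0.25504/3.2847 = 0.0776.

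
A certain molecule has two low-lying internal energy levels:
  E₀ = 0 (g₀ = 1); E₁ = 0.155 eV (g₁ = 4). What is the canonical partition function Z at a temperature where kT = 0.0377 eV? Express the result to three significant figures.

Eᵢ/kT = 0, 4.1114.
Z = Σ gᵢe^(−Eᵢ/kT) = 1·e^(−0) + 4·e^(−4.1114) = 1.0000 + 0.065539 = 1.0655.

Z = 1.07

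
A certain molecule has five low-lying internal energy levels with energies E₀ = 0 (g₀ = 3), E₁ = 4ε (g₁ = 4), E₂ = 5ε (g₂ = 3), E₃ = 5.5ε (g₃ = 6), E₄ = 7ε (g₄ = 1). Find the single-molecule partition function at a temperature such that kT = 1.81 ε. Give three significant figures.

Z = 3.94

Eᵢ/kT = 0, 2.2099, 2.7624, 3.0387, 3.8674.
Z = Σ gᵢe^(−Eᵢ/kT) = 3·e^(−0) + 4·e^(−2.2099) + 3·e^(−2.7624) + 6·e^(−3.0387) + 1·e^(−3.8674) = 3.0000 + 0.43885 + 0.18942 + 0.28738 + 0.020913 = 3.9366.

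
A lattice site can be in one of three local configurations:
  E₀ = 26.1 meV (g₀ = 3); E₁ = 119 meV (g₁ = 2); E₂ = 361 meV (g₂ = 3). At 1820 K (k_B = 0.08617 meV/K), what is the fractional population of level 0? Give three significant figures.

k_BT = 0.08617 × 1820 K = 156.83 meV.
Eᵢ/kT = 0.16642, 0.75878, 2.3019.
Z = Σ gᵢe^(−Eᵢ/kT) = 3·e^(−0.16642) + 2·e^(−0.75878) + 3·e^(−2.3019) = 2.5401 + 0.93647 + 0.30021 = 3.7768.
P₀ = g₀ e^(−E₀/kT) / Z = 2.5401/3.7768 = 0.673.

0.673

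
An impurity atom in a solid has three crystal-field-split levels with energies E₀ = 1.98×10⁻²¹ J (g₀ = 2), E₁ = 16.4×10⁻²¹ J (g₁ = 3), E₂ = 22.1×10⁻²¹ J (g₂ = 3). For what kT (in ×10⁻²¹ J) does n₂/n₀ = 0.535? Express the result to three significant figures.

19.5 ×10⁻²¹ J

n₂/n₀ = (g₂/g₀) exp[−(E₂−E₀)/kT] = 0.535.
⇒ (E₂−E₀)/kT = ln((3/2)/0.535) = ln(2.8037) = 1.0309.
kT = 20.12 ×10⁻²¹ J / 1.0309 = 19.5 ×10⁻²¹ J.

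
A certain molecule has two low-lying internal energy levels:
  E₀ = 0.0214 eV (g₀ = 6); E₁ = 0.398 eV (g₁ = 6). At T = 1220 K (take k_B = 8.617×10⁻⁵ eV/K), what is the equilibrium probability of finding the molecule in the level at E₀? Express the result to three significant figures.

k_BT = 8.617×10⁻⁵ × 1220 K = 0.10513 eV.
Eᵢ/kT = 0.20356, 3.7858.
Z = Σ gᵢe^(−Eᵢ/kT) = 6·e^(−0.20356) + 6·e^(−3.7858) = 4.8949 + 0.13614 = 5.0310.
P₀ = g₀ e^(−E₀/kT) / Z = 4.8949/5.0310 = 0.973.

0.973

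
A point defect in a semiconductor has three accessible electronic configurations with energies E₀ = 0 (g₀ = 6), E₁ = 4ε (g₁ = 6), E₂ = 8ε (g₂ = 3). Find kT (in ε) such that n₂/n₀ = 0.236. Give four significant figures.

n₂/n₀ = (g₂/g₀) exp[−(E₂−E₀)/kT] = 0.236.
⇒ (E₂−E₀)/kT = ln((3/6)/0.236) = ln(2.11864) = 0.750774.
kT = 8ε / 0.750774 = 10.66 ε.

10.66 ε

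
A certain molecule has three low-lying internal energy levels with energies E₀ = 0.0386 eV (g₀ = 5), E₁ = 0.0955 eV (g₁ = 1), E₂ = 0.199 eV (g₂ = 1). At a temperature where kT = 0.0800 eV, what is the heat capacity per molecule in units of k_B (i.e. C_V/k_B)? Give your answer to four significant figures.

Eᵢ/kT = 0.482500, 1.19375, 2.48750.
Z = Σ gᵢe^(−Eᵢ/kT) = 5·e^(−0.482500) + 1·e^(−1.19375) + 1·e^(−2.48750) = 3.08619 + 0.303083 + 0.0831175 = 3.47239.
⟨E⟩ = 0.0474059 eV, ⟨E²⟩ = 0.00306821 eV².
C_V/k_B = (⟨E²⟩ − ⟨E⟩²)/(kT)² = (0.00306821 − 0.00224732)/0.00640000 = 0.1283.

0.1283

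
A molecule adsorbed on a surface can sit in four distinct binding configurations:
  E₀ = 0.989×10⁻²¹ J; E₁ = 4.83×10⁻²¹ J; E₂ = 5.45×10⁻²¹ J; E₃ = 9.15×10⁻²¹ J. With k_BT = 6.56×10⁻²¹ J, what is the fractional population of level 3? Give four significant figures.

Eᵢ/kT = 0.150762, 0.736280, 0.830793, 1.39482.
Z = Σ e^(−Eᵢ/kT) = e^(−0.150762) + e^(−0.736280) + e^(−0.830793) + e^(−1.39482) = 0.860052 + 0.478892 + 0.435704 + 0.247878 = 2.02253.
P₃ = e^(−E₃/kT) / Z = 0.247878/2.02253 = 0.1226.

0.1226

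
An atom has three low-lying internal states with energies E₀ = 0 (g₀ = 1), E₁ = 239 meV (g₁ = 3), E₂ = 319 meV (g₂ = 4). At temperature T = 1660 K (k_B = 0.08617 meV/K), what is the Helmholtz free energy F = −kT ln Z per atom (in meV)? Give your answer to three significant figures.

-98.7 meV

k_BT = 0.08617 × 1660 K = 143.04 meV.
Eᵢ/kT = 0, 1.6709, 2.2301.
Z = Σ gᵢe^(−Eᵢ/kT) = 1·e^(−0) + 3·e^(−1.6709) + 4·e^(−2.2301) = 1.0000 + 0.56423 + 0.43007 = 1.9943.
F = −kT ln Z = −143.04 × ln(1.9943) = −143.04 × 0.69029 = -98.7 meV.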